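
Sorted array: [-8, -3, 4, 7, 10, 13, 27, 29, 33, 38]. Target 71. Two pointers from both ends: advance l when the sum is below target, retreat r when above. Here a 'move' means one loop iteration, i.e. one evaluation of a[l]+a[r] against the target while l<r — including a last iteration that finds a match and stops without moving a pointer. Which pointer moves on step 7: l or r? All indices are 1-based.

l

[1,10] -8+38=30 <71 → l++
[2,10] -3+38=35 <71 → l++
[3,10] 4+38=42 <71 → l++
[4,10] 7+38=45 <71 → l++
[5,10] 10+38=48 <71 → l++
[6,10] 13+38=51 <71 → l++
[7,10] 27+38=65 <71 → l++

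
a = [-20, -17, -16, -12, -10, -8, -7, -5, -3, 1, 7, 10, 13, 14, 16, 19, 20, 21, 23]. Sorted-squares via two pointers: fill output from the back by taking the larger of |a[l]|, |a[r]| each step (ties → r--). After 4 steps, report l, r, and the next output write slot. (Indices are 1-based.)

l=2, r=16, next write slot=15

[1,19] |-20|<=|23| out[19]=529 → r--
[1,18] |-20|<=|21| out[18]=441 → r--
[1,17] |-20|<=|20| out[17]=400 → r--
[1,16] |-20|>|19| out[16]=400 → l++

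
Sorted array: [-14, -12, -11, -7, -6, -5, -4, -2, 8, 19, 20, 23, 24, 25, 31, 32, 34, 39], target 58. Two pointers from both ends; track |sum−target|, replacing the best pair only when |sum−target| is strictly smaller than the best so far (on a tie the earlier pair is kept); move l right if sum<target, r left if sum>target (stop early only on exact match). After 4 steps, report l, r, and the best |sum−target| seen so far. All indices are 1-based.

l=5, r=18, best |Δ|=26

[1,18] -14+39=25 d=33 * → l++
[2,18] -12+39=27 d=31 * → l++
[3,18] -11+39=28 d=30 * → l++
[4,18] -7+39=32 d=26 * → l++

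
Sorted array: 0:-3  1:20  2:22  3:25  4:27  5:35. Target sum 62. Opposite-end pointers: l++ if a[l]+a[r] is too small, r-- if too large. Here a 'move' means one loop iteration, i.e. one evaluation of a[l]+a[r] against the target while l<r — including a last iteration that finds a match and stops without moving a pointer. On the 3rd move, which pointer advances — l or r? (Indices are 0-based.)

l

[0,5] -3+35=32 <62 → l++
[1,5] 20+35=55 <62 → l++
[2,5] 22+35=57 <62 → l++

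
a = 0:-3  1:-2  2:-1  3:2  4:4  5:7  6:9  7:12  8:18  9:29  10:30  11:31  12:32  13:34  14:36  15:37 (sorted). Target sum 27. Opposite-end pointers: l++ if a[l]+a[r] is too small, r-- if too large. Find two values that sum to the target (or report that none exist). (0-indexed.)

(-3, 30)

[0,15] -3+37=34 >27 → r--
[0,14] -3+36=33 >27 → r--
[0,13] -3+34=31 >27 → r--
[0,12] -3+32=29 >27 → r--
[0,11] -3+31=28 >27 → r--
[0,10] -3+30=27 → found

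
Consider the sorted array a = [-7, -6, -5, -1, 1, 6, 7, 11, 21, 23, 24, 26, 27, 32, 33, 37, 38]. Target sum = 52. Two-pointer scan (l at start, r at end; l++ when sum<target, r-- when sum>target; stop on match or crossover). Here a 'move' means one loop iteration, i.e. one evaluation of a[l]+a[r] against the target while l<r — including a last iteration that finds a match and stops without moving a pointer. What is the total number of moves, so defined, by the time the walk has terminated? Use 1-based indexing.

l=1 r=17: -7+38=31 <52, l++
l=2 r=17: -6+38=32 <52, l++
l=3 r=17: -5+38=33 <52, l++
l=4 r=17: -1+38=37 <52, l++
l=5 r=17: 1+38=39 <52, l++
l=6 r=17: 6+38=44 <52, l++
l=7 r=17: 7+38=45 <52, l++
l=8 r=17: 11+38=49 <52, l++
l=9 r=17: 21+38=59 >52, r--
l=9 r=16: 21+37=58 >52, r--
l=9 r=15: 21+33=54 >52, r--
l=9 r=14: 21+32=53 >52, r--
l=9 r=13: 21+27=48 <52, l++
l=10 r=13: 23+27=50 <52, l++
l=11 r=13: 24+27=51 <52, l++
l=12 r=13: 26+27=53 >52, r--

16 moves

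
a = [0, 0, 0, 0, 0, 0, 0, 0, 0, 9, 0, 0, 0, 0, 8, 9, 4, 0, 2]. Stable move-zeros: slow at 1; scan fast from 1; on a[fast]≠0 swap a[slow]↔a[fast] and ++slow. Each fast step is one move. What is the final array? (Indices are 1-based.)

slow=1 fast=1: a[fast]=0, fast++
slow=1 fast=2: a[fast]=0, fast++
slow=1 fast=3: a[fast]=0, fast++
slow=1 fast=4: a[fast]=0, fast++
slow=1 fast=5: a[fast]=0, fast++
slow=1 fast=6: a[fast]=0, fast++
slow=1 fast=7: a[fast]=0, fast++
slow=1 fast=8: a[fast]=0, fast++
slow=1 fast=9: a[fast]=0, fast++
slow=1 fast=10: a[fast]=9≠0 swap→a[1]=9, slow++,fast++
slow=2 fast=11: a[fast]=0, fast++
slow=2 fast=12: a[fast]=0, fast++
slow=2 fast=13: a[fast]=0, fast++
slow=2 fast=14: a[fast]=0, fast++
slow=2 fast=15: a[fast]=8≠0 swap→a[2]=8, slow++,fast++
slow=3 fast=16: a[fast]=9≠0 swap→a[3]=9, slow++,fast++
slow=4 fast=17: a[fast]=4≠0 swap→a[4]=4, slow++,fast++
slow=5 fast=18: a[fast]=0, fast++
slow=5 fast=19: a[fast]=2≠0 swap→a[5]=2, slow++,fast++

[9, 8, 9, 4, 2, 0, 0, 0, 0, 0, 0, 0, 0, 0, 0, 0, 0, 0, 0]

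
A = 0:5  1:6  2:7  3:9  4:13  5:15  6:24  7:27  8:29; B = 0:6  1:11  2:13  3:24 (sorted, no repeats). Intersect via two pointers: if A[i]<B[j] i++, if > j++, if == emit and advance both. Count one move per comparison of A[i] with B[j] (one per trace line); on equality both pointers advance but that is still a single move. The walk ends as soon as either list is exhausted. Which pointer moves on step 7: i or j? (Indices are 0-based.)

i

[i=0,j=0] 5<6 → i++
[i=1,j=0] 6==6 emit → i++,j++
[i=2,j=1] 7<11 → i++
[i=3,j=1] 9<11 → i++
[i=4,j=1] 13>11 → j++
[i=4,j=2] 13==13 emit → i++,j++
[i=5,j=3] 15<24 → i++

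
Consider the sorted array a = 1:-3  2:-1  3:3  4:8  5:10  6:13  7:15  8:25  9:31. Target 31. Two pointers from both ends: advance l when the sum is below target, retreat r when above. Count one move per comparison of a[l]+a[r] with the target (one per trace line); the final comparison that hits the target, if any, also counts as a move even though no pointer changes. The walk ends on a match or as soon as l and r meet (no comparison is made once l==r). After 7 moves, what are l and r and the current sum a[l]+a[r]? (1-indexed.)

l=6, r=7, sum=28

[1,9] -3+31=28 <31 → l++
[2,9] -1+31=30 <31 → l++
[3,9] 3+31=34 >31 → r--
[3,8] 3+25=28 <31 → l++
[4,8] 8+25=33 >31 → r--
[4,7] 8+15=23 <31 → l++
[5,7] 10+15=25 <31 → l++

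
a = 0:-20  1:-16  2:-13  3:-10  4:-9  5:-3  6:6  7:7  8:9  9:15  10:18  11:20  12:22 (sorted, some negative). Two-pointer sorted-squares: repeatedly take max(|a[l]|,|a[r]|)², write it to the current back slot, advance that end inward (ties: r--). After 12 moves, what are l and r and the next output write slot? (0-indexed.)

[0,12] |-20|<=|22| out[12]=484 → r--
[0,11] |-20|<=|20| out[11]=400 → r--
[0,10] |-20|>|18| out[10]=400 → l++
[1,10] |-16|<=|18| out[9]=324 → r--
[1,9] |-16|>|15| out[8]=256 → l++
[2,9] |-13|<=|15| out[7]=225 → r--
[2,8] |-13|>|9| out[6]=169 → l++
[3,8] |-10|>|9| out[5]=100 → l++
[4,8] |-9|<=|9| out[4]=81 → r--
[4,7] |-9|>|7| out[3]=81 → l++
[5,7] |-3|<=|7| out[2]=49 → r--
[5,6] |-3|<=|6| out[1]=36 → r--

l=5, r=5, next write slot=0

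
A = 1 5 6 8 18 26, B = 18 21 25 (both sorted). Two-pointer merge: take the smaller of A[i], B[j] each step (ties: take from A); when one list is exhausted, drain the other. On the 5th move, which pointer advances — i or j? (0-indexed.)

i=0 j=0: A[i]=1<=B[j]=18 take 1, i++
i=1 j=0: A[i]=5<=B[j]=18 take 5, i++
i=2 j=0: A[i]=6<=B[j]=18 take 6, i++
i=3 j=0: A[i]=8<=B[j]=18 take 8, i++
i=4 j=0: A[i]=18<=B[j]=18 take 18, i++

i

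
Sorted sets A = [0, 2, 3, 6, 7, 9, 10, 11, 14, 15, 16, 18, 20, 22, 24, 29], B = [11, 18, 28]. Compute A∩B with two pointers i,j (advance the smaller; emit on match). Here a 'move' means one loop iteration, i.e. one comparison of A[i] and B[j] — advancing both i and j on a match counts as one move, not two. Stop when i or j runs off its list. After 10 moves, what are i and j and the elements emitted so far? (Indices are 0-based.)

i=10, j=1, emitted=[11]

[i=0,j=0] 0<11 → i++
[i=1,j=0] 2<11 → i++
[i=2,j=0] 3<11 → i++
[i=3,j=0] 6<11 → i++
[i=4,j=0] 7<11 → i++
[i=5,j=0] 9<11 → i++
[i=6,j=0] 10<11 → i++
[i=7,j=0] 11==11 emit → i++,j++
[i=8,j=1] 14<18 → i++
[i=9,j=1] 15<18 → i++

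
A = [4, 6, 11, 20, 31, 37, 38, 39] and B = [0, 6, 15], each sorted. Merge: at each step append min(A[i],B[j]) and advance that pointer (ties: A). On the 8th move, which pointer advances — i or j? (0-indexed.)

[i=0,j=0] A[i]=4>B[j]=0 take 0 → j++
[i=0,j=1] A[i]=4<=B[j]=6 take 4 → i++
[i=1,j=1] A[i]=6<=B[j]=6 take 6 → i++
[i=2,j=1] A[i]=11>B[j]=6 take 6 → j++
[i=2,j=2] A[i]=11<=B[j]=15 take 11 → i++
[i=3,j=2] A[i]=20>B[j]=15 take 15 → j++
[i=3,j=3] B done, take A[i]=20 → i++
[i=4,j=3] B done, take A[i]=31 → i++

i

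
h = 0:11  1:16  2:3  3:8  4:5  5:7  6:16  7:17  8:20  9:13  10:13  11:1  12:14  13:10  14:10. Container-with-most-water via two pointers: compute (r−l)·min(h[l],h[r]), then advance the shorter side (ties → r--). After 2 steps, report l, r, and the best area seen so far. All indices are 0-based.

l=0 r=14: min(11,10)*14=140 best=140 *, r--
l=0 r=13: min(11,10)*13=130 best=140, r--

l=0, r=12, best area=140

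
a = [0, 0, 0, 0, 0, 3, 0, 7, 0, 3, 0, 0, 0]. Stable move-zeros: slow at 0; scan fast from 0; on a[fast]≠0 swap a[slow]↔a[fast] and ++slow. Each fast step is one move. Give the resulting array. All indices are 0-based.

[3, 7, 3, 0, 0, 0, 0, 0, 0, 0, 0, 0, 0]

(s=0,f=0) a[fast]=0 → fast++
(s=0,f=1) a[fast]=0 → fast++
(s=0,f=2) a[fast]=0 → fast++
(s=0,f=3) a[fast]=0 → fast++
(s=0,f=4) a[fast]=0 → fast++
(s=0,f=5) a[fast]=3≠0 swap→a[0]=3 → slow++,fast++
(s=1,f=6) a[fast]=0 → fast++
(s=1,f=7) a[fast]=7≠0 swap→a[1]=7 → slow++,fast++
(s=2,f=8) a[fast]=0 → fast++
(s=2,f=9) a[fast]=3≠0 swap→a[2]=3 → slow++,fast++
(s=3,f=10) a[fast]=0 → fast++
(s=3,f=11) a[fast]=0 → fast++
(s=3,f=12) a[fast]=0 → fast++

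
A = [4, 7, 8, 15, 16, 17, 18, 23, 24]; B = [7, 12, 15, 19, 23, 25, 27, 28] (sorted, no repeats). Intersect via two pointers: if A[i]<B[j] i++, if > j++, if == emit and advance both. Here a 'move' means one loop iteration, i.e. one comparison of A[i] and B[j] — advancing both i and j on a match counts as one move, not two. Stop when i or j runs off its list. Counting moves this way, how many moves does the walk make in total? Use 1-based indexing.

11 moves

i=1 j=1: 4<7, i++
i=2 j=1: 7==7 emit, i++,j++
i=3 j=2: 8<12, i++
i=4 j=2: 15>12, j++
i=4 j=3: 15==15 emit, i++,j++
i=5 j=4: 16<19, i++
i=6 j=4: 17<19, i++
i=7 j=4: 18<19, i++
i=8 j=4: 23>19, j++
i=8 j=5: 23==23 emit, i++,j++
i=9 j=6: 24<25, i++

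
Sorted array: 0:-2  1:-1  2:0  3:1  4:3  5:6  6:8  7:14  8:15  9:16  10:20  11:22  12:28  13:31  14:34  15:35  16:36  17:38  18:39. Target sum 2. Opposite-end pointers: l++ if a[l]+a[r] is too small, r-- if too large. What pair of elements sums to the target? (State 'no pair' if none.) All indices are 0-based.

(-1, 3)

l=0 r=18: -2+39=37 >2, r--
l=0 r=17: -2+38=36 >2, r--
l=0 r=16: -2+36=34 >2, r--
l=0 r=15: -2+35=33 >2, r--
l=0 r=14: -2+34=32 >2, r--
l=0 r=13: -2+31=29 >2, r--
l=0 r=12: -2+28=26 >2, r--
l=0 r=11: -2+22=20 >2, r--
l=0 r=10: -2+20=18 >2, r--
l=0 r=9: -2+16=14 >2, r--
l=0 r=8: -2+15=13 >2, r--
l=0 r=7: -2+14=12 >2, r--
l=0 r=6: -2+8=6 >2, r--
l=0 r=5: -2+6=4 >2, r--
l=0 r=4: -2+3=1 <2, l++
l=1 r=4: -1+3=2, found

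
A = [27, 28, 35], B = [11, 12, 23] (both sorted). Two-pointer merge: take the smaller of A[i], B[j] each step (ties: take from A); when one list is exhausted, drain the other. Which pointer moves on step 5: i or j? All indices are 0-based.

i

i=0 j=0: A[i]=27>B[j]=11 take 11, j++
i=0 j=1: A[i]=27>B[j]=12 take 12, j++
i=0 j=2: A[i]=27>B[j]=23 take 23, j++
i=0 j=3: B done, take A[i]=27, i++
i=1 j=3: B done, take A[i]=28, i++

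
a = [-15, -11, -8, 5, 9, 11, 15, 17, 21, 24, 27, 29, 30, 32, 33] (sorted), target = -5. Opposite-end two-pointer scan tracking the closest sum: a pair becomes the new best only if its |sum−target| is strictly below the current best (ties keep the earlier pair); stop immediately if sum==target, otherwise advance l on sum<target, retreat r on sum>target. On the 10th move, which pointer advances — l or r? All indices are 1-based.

r

l=1 r=15: -15+33=18 d=23 *, r--
l=1 r=14: -15+32=17 d=22 *, r--
l=1 r=13: -15+30=15 d=20 *, r--
l=1 r=12: -15+29=14 d=19 *, r--
l=1 r=11: -15+27=12 d=17 *, r--
l=1 r=10: -15+24=9 d=14 *, r--
l=1 r=9: -15+21=6 d=11 *, r--
l=1 r=8: -15+17=2 d=7 *, r--
l=1 r=7: -15+15=0 d=5 *, r--
l=1 r=6: -15+11=-4 d=1 *, r--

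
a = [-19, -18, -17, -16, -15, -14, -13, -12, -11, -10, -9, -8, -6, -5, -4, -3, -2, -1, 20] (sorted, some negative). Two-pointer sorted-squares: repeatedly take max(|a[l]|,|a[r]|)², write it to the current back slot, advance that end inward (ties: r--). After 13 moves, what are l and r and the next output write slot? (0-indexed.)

l=0 r=18: |-19|<=|20| out[18]=400, r--
l=0 r=17: |-19|>|-1| out[17]=361, l++
l=1 r=17: |-18|>|-1| out[16]=324, l++
l=2 r=17: |-17|>|-1| out[15]=289, l++
l=3 r=17: |-16|>|-1| out[14]=256, l++
l=4 r=17: |-15|>|-1| out[13]=225, l++
l=5 r=17: |-14|>|-1| out[12]=196, l++
l=6 r=17: |-13|>|-1| out[11]=169, l++
l=7 r=17: |-12|>|-1| out[10]=144, l++
l=8 r=17: |-11|>|-1| out[9]=121, l++
l=9 r=17: |-10|>|-1| out[8]=100, l++
l=10 r=17: |-9|>|-1| out[7]=81, l++
l=11 r=17: |-8|>|-1| out[6]=64, l++

l=12, r=17, next write slot=5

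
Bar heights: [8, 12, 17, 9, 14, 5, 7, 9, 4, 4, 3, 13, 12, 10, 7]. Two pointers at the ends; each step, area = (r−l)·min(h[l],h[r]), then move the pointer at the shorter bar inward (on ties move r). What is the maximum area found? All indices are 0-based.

l=0 r=14: min(8,7)*14=98 best=98 *, r--
l=0 r=13: min(8,10)*13=104 best=104 *, l++
l=1 r=13: min(12,10)*12=120 best=120 *, r--
l=1 r=12: min(12,12)*11=132 best=132 *, r--
l=1 r=11: min(12,13)*10=120 best=132, l++
l=2 r=11: min(17,13)*9=117 best=132, r--
l=2 r=10: min(17,3)*8=24 best=132, r--
l=2 r=9: min(17,4)*7=28 best=132, r--
l=2 r=8: min(17,4)*6=24 best=132, r--
l=2 r=7: min(17,9)*5=45 best=132, r--
l=2 r=6: min(17,7)*4=28 best=132, r--
l=2 r=5: min(17,5)*3=15 best=132, r--
l=2 r=4: min(17,14)*2=28 best=132, r--
l=2 r=3: min(17,9)*1=9 best=132, r--

max area = 132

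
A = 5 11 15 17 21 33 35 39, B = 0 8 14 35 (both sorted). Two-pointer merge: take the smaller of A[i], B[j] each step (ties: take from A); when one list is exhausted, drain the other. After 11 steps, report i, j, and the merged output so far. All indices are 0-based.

i=7, j=4, merged so far=[0, 5, 8, 11, 14, 15, 17, 21, 33, 35, 35]

i=0 j=0: A[i]=5>B[j]=0 take 0, j++
i=0 j=1: A[i]=5<=B[j]=8 take 5, i++
i=1 j=1: A[i]=11>B[j]=8 take 8, j++
i=1 j=2: A[i]=11<=B[j]=14 take 11, i++
i=2 j=2: A[i]=15>B[j]=14 take 14, j++
i=2 j=3: A[i]=15<=B[j]=35 take 15, i++
i=3 j=3: A[i]=17<=B[j]=35 take 17, i++
i=4 j=3: A[i]=21<=B[j]=35 take 21, i++
i=5 j=3: A[i]=33<=B[j]=35 take 33, i++
i=6 j=3: A[i]=35<=B[j]=35 take 35, i++
i=7 j=3: A[i]=39>B[j]=35 take 35, j++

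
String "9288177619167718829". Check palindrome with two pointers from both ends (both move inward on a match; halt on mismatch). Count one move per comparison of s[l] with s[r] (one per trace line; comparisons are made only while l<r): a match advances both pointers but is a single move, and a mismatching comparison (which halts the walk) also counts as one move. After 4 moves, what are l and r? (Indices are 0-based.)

l=4, r=14

[0,18] '9'=='9' → l++,r--
[1,17] '2'=='2' → l++,r--
[2,16] '8'=='8' → l++,r--
[3,15] '8'=='8' → l++,r--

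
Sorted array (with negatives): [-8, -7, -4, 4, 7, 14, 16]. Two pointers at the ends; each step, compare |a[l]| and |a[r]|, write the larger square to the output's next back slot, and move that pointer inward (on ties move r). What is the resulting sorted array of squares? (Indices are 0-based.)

[0,6] |-8|<=|16| out[6]=256 → r--
[0,5] |-8|<=|14| out[5]=196 → r--
[0,4] |-8|>|7| out[4]=64 → l++
[1,4] |-7|<=|7| out[3]=49 → r--
[1,3] |-7|>|4| out[2]=49 → l++
[2,3] |-4|<=|4| out[1]=16 → r--
[2,2] |-4|<=|-4| out[0]=16 → r--

[16, 16, 49, 49, 64, 196, 256]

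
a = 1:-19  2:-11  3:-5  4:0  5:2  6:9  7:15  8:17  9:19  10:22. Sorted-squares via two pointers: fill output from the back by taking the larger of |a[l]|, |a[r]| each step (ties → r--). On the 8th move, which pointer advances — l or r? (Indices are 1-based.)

l

[1,10] |-19|<=|22| out[10]=484 → r--
[1,9] |-19|<=|19| out[9]=361 → r--
[1,8] |-19|>|17| out[8]=361 → l++
[2,8] |-11|<=|17| out[7]=289 → r--
[2,7] |-11|<=|15| out[6]=225 → r--
[2,6] |-11|>|9| out[5]=121 → l++
[3,6] |-5|<=|9| out[4]=81 → r--
[3,5] |-5|>|2| out[3]=25 → l++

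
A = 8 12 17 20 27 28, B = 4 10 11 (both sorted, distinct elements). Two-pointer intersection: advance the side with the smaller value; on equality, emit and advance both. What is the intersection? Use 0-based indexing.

i=0 j=0: 8>4, j++
i=0 j=1: 8<10, i++
i=1 j=1: 12>10, j++
i=1 j=2: 12>11, j++

intersection = []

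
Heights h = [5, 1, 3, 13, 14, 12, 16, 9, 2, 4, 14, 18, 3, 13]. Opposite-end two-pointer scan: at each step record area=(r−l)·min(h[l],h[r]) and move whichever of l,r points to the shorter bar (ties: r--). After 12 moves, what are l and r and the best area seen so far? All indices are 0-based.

l=10, r=11, best area=130

[0,13] min(5,13)*13=65 best=65 * → l++
[1,13] min(1,13)*12=12 best=65 → l++
[2,13] min(3,13)*11=33 best=65 → l++
[3,13] min(13,13)*10=130 best=130 * → r--
[3,12] min(13,3)*9=27 best=130 → r--
[3,11] min(13,18)*8=104 best=130 → l++
[4,11] min(14,18)*7=98 best=130 → l++
[5,11] min(12,18)*6=72 best=130 → l++
[6,11] min(16,18)*5=80 best=130 → l++
[7,11] min(9,18)*4=36 best=130 → l++
[8,11] min(2,18)*3=6 best=130 → l++
[9,11] min(4,18)*2=8 best=130 → l++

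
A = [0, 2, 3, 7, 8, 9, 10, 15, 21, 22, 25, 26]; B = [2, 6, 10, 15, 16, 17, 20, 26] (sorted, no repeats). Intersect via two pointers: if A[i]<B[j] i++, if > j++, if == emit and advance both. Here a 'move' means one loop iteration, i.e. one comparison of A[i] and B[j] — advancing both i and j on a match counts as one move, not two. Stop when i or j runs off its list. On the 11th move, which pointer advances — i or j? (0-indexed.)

[i=0,j=0] 0<2 → i++
[i=1,j=0] 2==2 emit → i++,j++
[i=2,j=1] 3<6 → i++
[i=3,j=1] 7>6 → j++
[i=3,j=2] 7<10 → i++
[i=4,j=2] 8<10 → i++
[i=5,j=2] 9<10 → i++
[i=6,j=2] 10==10 emit → i++,j++
[i=7,j=3] 15==15 emit → i++,j++
[i=8,j=4] 21>16 → j++
[i=8,j=5] 21>17 → j++

j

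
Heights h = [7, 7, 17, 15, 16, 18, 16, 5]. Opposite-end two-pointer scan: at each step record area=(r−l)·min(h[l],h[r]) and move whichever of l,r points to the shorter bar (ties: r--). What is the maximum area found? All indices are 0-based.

max area = 64

l=0 r=7: min(7,5)*7=35 best=35 *, r--
l=0 r=6: min(7,16)*6=42 best=42 *, l++
l=1 r=6: min(7,16)*5=35 best=42, l++
l=2 r=6: min(17,16)*4=64 best=64 *, r--
l=2 r=5: min(17,18)*3=51 best=64, l++
l=3 r=5: min(15,18)*2=30 best=64, l++
l=4 r=5: min(16,18)*1=16 best=64, l++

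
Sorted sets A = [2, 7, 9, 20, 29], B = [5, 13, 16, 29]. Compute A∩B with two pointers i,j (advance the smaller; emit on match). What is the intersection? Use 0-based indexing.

[i=0,j=0] 2<5 → i++
[i=1,j=0] 7>5 → j++
[i=1,j=1] 7<13 → i++
[i=2,j=1] 9<13 → i++
[i=3,j=1] 20>13 → j++
[i=3,j=2] 20>16 → j++
[i=3,j=3] 20<29 → i++
[i=4,j=3] 29==29 emit → i++,j++

intersection = [29]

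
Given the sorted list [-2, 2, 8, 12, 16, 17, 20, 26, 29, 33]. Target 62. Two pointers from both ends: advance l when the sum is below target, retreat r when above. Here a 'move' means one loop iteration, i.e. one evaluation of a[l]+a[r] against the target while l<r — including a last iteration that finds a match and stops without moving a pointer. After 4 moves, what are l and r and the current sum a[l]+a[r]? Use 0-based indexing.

[0,9] -2+33=31 <62 → l++
[1,9] 2+33=35 <62 → l++
[2,9] 8+33=41 <62 → l++
[3,9] 12+33=45 <62 → l++

l=4, r=9, sum=49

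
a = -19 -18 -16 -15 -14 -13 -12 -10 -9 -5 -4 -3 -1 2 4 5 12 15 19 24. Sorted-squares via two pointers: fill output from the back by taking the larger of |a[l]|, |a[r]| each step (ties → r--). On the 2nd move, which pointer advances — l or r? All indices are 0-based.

l=0 r=19: |-19|<=|24| out[19]=576, r--
l=0 r=18: |-19|<=|19| out[18]=361, r--

r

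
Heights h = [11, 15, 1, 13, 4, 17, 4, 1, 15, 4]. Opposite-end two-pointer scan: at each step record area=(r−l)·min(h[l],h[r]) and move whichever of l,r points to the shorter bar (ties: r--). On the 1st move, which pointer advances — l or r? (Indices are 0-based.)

r

[0,9] min(11,4)*9=36 best=36 * → r--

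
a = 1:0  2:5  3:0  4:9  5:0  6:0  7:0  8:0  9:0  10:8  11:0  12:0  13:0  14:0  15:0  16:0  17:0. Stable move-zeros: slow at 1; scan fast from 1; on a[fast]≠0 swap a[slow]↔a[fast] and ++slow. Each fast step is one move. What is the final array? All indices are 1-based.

(s=1,f=1) a[fast]=0 → fast++
(s=1,f=2) a[fast]=5≠0 swap→a[1]=5 → slow++,fast++
(s=2,f=3) a[fast]=0 → fast++
(s=2,f=4) a[fast]=9≠0 swap→a[2]=9 → slow++,fast++
(s=3,f=5) a[fast]=0 → fast++
(s=3,f=6) a[fast]=0 → fast++
(s=3,f=7) a[fast]=0 → fast++
(s=3,f=8) a[fast]=0 → fast++
(s=3,f=9) a[fast]=0 → fast++
(s=3,f=10) a[fast]=8≠0 swap→a[3]=8 → slow++,fast++
(s=4,f=11) a[fast]=0 → fast++
(s=4,f=12) a[fast]=0 → fast++
(s=4,f=13) a[fast]=0 → fast++
(s=4,f=14) a[fast]=0 → fast++
(s=4,f=15) a[fast]=0 → fast++
(s=4,f=16) a[fast]=0 → fast++
(s=4,f=17) a[fast]=0 → fast++

[5, 9, 8, 0, 0, 0, 0, 0, 0, 0, 0, 0, 0, 0, 0, 0, 0]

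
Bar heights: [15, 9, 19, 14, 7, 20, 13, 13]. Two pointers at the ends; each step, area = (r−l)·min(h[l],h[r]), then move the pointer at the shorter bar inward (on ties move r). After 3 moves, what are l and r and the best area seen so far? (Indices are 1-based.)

l=2, r=6, best area=91

l=1 r=8: min(15,13)*7=91 best=91 *, r--
l=1 r=7: min(15,13)*6=78 best=91, r--
l=1 r=6: min(15,20)*5=75 best=91, l++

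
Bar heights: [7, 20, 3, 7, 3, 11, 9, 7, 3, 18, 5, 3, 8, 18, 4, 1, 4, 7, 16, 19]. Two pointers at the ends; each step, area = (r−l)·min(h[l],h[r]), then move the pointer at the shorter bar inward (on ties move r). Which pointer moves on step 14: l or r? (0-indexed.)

[0,19] min(7,19)*19=133 best=133 * → l++
[1,19] min(20,19)*18=342 best=342 * → r--
[1,18] min(20,16)*17=272 best=342 → r--
[1,17] min(20,7)*16=112 best=342 → r--
[1,16] min(20,4)*15=60 best=342 → r--
[1,15] min(20,1)*14=14 best=342 → r--
[1,14] min(20,4)*13=52 best=342 → r--
[1,13] min(20,18)*12=216 best=342 → r--
[1,12] min(20,8)*11=88 best=342 → r--
[1,11] min(20,3)*10=30 best=342 → r--
[1,10] min(20,5)*9=45 best=342 → r--
[1,9] min(20,18)*8=144 best=342 → r--
[1,8] min(20,3)*7=21 best=342 → r--
[1,7] min(20,7)*6=42 best=342 → r--

r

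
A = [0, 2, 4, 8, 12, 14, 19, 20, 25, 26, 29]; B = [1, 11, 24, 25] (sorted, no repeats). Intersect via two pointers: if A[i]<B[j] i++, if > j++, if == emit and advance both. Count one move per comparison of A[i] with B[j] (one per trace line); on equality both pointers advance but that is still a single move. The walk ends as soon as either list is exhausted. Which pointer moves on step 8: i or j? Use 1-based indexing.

i

[i=1,j=1] 0<1 → i++
[i=2,j=1] 2>1 → j++
[i=2,j=2] 2<11 → i++
[i=3,j=2] 4<11 → i++
[i=4,j=2] 8<11 → i++
[i=5,j=2] 12>11 → j++
[i=5,j=3] 12<24 → i++
[i=6,j=3] 14<24 → i++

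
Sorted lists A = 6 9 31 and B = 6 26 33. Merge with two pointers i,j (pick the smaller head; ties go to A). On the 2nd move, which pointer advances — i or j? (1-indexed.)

i=1 j=1: A[i]=6<=B[j]=6 take 6, i++
i=2 j=1: A[i]=9>B[j]=6 take 6, j++

j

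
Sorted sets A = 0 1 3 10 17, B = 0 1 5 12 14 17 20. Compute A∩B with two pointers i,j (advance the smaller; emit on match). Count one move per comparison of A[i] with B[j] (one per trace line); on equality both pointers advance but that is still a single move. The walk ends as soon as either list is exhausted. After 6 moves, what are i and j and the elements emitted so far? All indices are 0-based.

i=0 j=0: 0==0 emit, i++,j++
i=1 j=1: 1==1 emit, i++,j++
i=2 j=2: 3<5, i++
i=3 j=2: 10>5, j++
i=3 j=3: 10<12, i++
i=4 j=3: 17>12, j++

i=4, j=4, emitted=[0, 1]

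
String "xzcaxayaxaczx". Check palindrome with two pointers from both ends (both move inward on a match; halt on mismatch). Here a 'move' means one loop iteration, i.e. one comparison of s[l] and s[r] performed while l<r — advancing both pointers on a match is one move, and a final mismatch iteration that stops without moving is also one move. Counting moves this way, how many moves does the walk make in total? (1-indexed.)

6 moves

[1,13] 'x'=='x' → l++,r--
[2,12] 'z'=='z' → l++,r--
[3,11] 'c'=='c' → l++,r--
[4,10] 'a'=='a' → l++,r--
[5,9] 'x'=='x' → l++,r--
[6,8] 'a'=='a' → l++,r--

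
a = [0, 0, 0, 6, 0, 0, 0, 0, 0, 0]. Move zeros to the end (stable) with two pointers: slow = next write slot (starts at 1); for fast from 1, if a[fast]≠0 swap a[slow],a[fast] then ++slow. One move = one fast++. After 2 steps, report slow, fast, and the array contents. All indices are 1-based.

slow=1, fast=3, a=[0, 0, 0, 6, 0, 0, 0, 0, 0, 0]

slow=1 fast=1: a[fast]=0, fast++
slow=1 fast=2: a[fast]=0, fast++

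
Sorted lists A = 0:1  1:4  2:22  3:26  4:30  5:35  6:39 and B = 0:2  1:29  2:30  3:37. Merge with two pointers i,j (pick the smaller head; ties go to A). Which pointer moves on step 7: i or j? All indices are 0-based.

[i=0,j=0] A[i]=1<=B[j]=2 take 1 → i++
[i=1,j=0] A[i]=4>B[j]=2 take 2 → j++
[i=1,j=1] A[i]=4<=B[j]=29 take 4 → i++
[i=2,j=1] A[i]=22<=B[j]=29 take 22 → i++
[i=3,j=1] A[i]=26<=B[j]=29 take 26 → i++
[i=4,j=1] A[i]=30>B[j]=29 take 29 → j++
[i=4,j=2] A[i]=30<=B[j]=30 take 30 → i++

i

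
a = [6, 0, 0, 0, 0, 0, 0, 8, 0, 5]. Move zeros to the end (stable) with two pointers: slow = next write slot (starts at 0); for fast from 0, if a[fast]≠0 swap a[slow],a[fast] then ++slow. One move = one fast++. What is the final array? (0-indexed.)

(s=0,f=0) a[fast]=6≠0 swap→a[0]=6 → slow++,fast++
(s=1,f=1) a[fast]=0 → fast++
(s=1,f=2) a[fast]=0 → fast++
(s=1,f=3) a[fast]=0 → fast++
(s=1,f=4) a[fast]=0 → fast++
(s=1,f=5) a[fast]=0 → fast++
(s=1,f=6) a[fast]=0 → fast++
(s=1,f=7) a[fast]=8≠0 swap→a[1]=8 → slow++,fast++
(s=2,f=8) a[fast]=0 → fast++
(s=2,f=9) a[fast]=5≠0 swap→a[2]=5 → slow++,fast++

[6, 8, 5, 0, 0, 0, 0, 0, 0, 0]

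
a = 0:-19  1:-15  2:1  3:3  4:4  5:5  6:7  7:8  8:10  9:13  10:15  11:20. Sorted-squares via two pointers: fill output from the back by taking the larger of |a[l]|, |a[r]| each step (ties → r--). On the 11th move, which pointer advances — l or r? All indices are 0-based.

r

l=0 r=11: |-19|<=|20| out[11]=400, r--
l=0 r=10: |-19|>|15| out[10]=361, l++
l=1 r=10: |-15|<=|15| out[9]=225, r--
l=1 r=9: |-15|>|13| out[8]=225, l++
l=2 r=9: |1|<=|13| out[7]=169, r--
l=2 r=8: |1|<=|10| out[6]=100, r--
l=2 r=7: |1|<=|8| out[5]=64, r--
l=2 r=6: |1|<=|7| out[4]=49, r--
l=2 r=5: |1|<=|5| out[3]=25, r--
l=2 r=4: |1|<=|4| out[2]=16, r--
l=2 r=3: |1|<=|3| out[1]=9, r--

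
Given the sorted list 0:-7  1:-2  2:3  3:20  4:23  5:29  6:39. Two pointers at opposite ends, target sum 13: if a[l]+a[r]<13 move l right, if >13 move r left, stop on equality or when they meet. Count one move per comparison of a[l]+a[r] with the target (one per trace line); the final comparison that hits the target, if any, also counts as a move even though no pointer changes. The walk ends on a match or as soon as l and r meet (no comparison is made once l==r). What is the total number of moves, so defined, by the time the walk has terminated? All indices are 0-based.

4 moves

[0,6] -7+39=32 >13 → r--
[0,5] -7+29=22 >13 → r--
[0,4] -7+23=16 >13 → r--
[0,3] -7+20=13 → found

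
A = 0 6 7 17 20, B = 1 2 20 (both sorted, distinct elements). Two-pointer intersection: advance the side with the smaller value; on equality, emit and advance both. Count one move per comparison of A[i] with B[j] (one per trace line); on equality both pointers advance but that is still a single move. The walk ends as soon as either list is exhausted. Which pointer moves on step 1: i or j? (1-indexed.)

i

[i=1,j=1] 0<1 → i++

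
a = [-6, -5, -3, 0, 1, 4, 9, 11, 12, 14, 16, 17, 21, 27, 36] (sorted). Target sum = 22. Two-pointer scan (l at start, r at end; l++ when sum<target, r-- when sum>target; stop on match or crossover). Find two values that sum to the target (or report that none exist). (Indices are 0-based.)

(-5, 27)

[0,14] -6+36=30 >22 → r--
[0,13] -6+27=21 <22 → l++
[1,13] -5+27=22 → found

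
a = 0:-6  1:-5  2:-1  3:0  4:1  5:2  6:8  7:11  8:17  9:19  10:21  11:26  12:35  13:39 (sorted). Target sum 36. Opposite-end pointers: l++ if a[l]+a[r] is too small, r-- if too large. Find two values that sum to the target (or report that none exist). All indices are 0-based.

l=0 r=13: -6+39=33 <36, l++
l=1 r=13: -5+39=34 <36, l++
l=2 r=13: -1+39=38 >36, r--
l=2 r=12: -1+35=34 <36, l++
l=3 r=12: 0+35=35 <36, l++
l=4 r=12: 1+35=36, found

(1, 35)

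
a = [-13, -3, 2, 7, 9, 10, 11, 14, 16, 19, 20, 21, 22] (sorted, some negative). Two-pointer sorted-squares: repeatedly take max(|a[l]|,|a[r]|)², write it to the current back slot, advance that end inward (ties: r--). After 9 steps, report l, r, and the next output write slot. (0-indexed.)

l=1, r=4, next write slot=3

l=0 r=12: |-13|<=|22| out[12]=484, r--
l=0 r=11: |-13|<=|21| out[11]=441, r--
l=0 r=10: |-13|<=|20| out[10]=400, r--
l=0 r=9: |-13|<=|19| out[9]=361, r--
l=0 r=8: |-13|<=|16| out[8]=256, r--
l=0 r=7: |-13|<=|14| out[7]=196, r--
l=0 r=6: |-13|>|11| out[6]=169, l++
l=1 r=6: |-3|<=|11| out[5]=121, r--
l=1 r=5: |-3|<=|10| out[4]=100, r--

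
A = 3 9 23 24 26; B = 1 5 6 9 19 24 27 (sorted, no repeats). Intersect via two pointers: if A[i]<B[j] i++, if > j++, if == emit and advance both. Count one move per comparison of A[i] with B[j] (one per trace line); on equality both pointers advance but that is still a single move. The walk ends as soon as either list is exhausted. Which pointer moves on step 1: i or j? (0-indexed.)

i=0 j=0: 3>1, j++

j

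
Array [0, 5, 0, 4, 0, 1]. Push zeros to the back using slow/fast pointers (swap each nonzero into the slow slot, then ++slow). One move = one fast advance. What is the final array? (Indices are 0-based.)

[5, 4, 1, 0, 0, 0]

slow=0 fast=0: a[fast]=0, fast++
slow=0 fast=1: a[fast]=5≠0 swap→a[0]=5, slow++,fast++
slow=1 fast=2: a[fast]=0, fast++
slow=1 fast=3: a[fast]=4≠0 swap→a[1]=4, slow++,fast++
slow=2 fast=4: a[fast]=0, fast++
slow=2 fast=5: a[fast]=1≠0 swap→a[2]=1, slow++,fast++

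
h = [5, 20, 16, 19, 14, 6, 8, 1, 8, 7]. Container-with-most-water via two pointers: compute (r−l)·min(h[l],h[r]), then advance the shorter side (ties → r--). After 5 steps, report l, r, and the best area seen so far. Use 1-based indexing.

[1,10] min(5,7)*9=45 best=45 * → l++
[2,10] min(20,7)*8=56 best=56 * → r--
[2,9] min(20,8)*7=56 best=56 → r--
[2,8] min(20,1)*6=6 best=56 → r--
[2,7] min(20,8)*5=40 best=56 → r--

l=2, r=6, best area=56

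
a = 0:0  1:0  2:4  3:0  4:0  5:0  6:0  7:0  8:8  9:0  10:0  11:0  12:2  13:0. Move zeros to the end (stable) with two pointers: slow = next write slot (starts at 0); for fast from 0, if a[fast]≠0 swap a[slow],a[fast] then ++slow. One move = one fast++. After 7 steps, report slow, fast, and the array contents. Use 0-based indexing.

slow=1, fast=7, a=[4, 0, 0, 0, 0, 0, 0, 0, 8, 0, 0, 0, 2, 0]

(s=0,f=0) a[fast]=0 → fast++
(s=0,f=1) a[fast]=0 → fast++
(s=0,f=2) a[fast]=4≠0 swap→a[0]=4 → slow++,fast++
(s=1,f=3) a[fast]=0 → fast++
(s=1,f=4) a[fast]=0 → fast++
(s=1,f=5) a[fast]=0 → fast++
(s=1,f=6) a[fast]=0 → fast++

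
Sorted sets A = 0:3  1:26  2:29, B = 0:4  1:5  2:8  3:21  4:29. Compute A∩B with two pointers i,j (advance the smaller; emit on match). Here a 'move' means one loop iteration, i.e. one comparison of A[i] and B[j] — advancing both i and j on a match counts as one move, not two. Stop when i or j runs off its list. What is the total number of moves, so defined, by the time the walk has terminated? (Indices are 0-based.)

7 moves

i=0 j=0: 3<4, i++
i=1 j=0: 26>4, j++
i=1 j=1: 26>5, j++
i=1 j=2: 26>8, j++
i=1 j=3: 26>21, j++
i=1 j=4: 26<29, i++
i=2 j=4: 29==29 emit, i++,j++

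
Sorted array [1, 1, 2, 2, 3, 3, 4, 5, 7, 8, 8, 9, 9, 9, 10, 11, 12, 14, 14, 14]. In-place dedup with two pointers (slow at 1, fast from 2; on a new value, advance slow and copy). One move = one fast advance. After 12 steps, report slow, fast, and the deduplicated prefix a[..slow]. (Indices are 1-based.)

(s=1,f=2) a[fast]=1=a[slow] dup → fast++
(s=1,f=3) a[fast]=2≠a[slow]=1 write a[2]=2 → slow++,fast++
(s=2,f=4) a[fast]=2=a[slow] dup → fast++
(s=2,f=5) a[fast]=3≠a[slow]=2 write a[3]=3 → slow++,fast++
(s=3,f=6) a[fast]=3=a[slow] dup → fast++
(s=3,f=7) a[fast]=4≠a[slow]=3 write a[4]=4 → slow++,fast++
(s=4,f=8) a[fast]=5≠a[slow]=4 write a[5]=5 → slow++,fast++
(s=5,f=9) a[fast]=7≠a[slow]=5 write a[6]=7 → slow++,fast++
(s=6,f=10) a[fast]=8≠a[slow]=7 write a[7]=8 → slow++,fast++
(s=7,f=11) a[fast]=8=a[slow] dup → fast++
(s=7,f=12) a[fast]=9≠a[slow]=8 write a[8]=9 → slow++,fast++
(s=8,f=13) a[fast]=9=a[slow] dup → fast++

slow=8, fast=14, prefix=[1, 2, 3, 4, 5, 7, 8, 9]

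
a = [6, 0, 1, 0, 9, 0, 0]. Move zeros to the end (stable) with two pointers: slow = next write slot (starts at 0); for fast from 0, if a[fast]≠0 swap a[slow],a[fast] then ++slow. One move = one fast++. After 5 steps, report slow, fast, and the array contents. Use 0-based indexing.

slow=0 fast=0: a[fast]=6≠0 swap→a[0]=6, slow++,fast++
slow=1 fast=1: a[fast]=0, fast++
slow=1 fast=2: a[fast]=1≠0 swap→a[1]=1, slow++,fast++
slow=2 fast=3: a[fast]=0, fast++
slow=2 fast=4: a[fast]=9≠0 swap→a[2]=9, slow++,fast++

slow=3, fast=5, a=[6, 1, 9, 0, 0, 0, 0]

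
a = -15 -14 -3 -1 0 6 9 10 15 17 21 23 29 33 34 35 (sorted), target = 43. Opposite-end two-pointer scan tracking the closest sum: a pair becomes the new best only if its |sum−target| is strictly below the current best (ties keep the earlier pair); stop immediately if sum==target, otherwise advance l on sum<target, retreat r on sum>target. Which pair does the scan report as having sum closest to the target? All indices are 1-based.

pair (9, 34) with sum 43 (|Δ|=0)

[1,16] -15+35=20 d=23 * → l++
[2,16] -14+35=21 d=22 * → l++
[3,16] -3+35=32 d=11 * → l++
[4,16] -1+35=34 d=9 * → l++
[5,16] 0+35=35 d=8 * → l++
[6,16] 6+35=41 d=2 * → l++
[7,16] 9+35=44 d=1 * → r--
[7,15] 9+34=43 d=0 * → stop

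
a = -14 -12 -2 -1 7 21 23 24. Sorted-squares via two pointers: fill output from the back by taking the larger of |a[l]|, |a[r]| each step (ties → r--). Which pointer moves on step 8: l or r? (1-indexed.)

l=1 r=8: |-14|<=|24| out[8]=576, r--
l=1 r=7: |-14|<=|23| out[7]=529, r--
l=1 r=6: |-14|<=|21| out[6]=441, r--
l=1 r=5: |-14|>|7| out[5]=196, l++
l=2 r=5: |-12|>|7| out[4]=144, l++
l=3 r=5: |-2|<=|7| out[3]=49, r--
l=3 r=4: |-2|>|-1| out[2]=4, l++
l=4 r=4: |-1|<=|-1| out[1]=1, r--

r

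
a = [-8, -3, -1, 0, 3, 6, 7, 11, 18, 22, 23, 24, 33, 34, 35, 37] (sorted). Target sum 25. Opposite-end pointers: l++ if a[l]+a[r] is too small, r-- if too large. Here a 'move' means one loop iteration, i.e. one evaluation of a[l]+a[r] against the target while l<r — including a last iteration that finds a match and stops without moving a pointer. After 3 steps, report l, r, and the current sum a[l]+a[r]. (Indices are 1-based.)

l=1 r=16: -8+37=29 >25, r--
l=1 r=15: -8+35=27 >25, r--
l=1 r=14: -8+34=26 >25, r--

l=1, r=13, sum=25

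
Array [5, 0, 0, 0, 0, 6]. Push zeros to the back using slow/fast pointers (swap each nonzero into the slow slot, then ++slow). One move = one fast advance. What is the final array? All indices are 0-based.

[5, 6, 0, 0, 0, 0]

(s=0,f=0) a[fast]=5≠0 swap→a[0]=5 → slow++,fast++
(s=1,f=1) a[fast]=0 → fast++
(s=1,f=2) a[fast]=0 → fast++
(s=1,f=3) a[fast]=0 → fast++
(s=1,f=4) a[fast]=0 → fast++
(s=1,f=5) a[fast]=6≠0 swap→a[1]=6 → slow++,fast++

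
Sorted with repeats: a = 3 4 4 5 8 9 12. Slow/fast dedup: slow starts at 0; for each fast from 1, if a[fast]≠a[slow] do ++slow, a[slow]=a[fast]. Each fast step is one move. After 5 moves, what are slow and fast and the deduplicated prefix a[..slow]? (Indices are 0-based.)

(s=0,f=1) a[fast]=4≠a[slow]=3 write a[1]=4 → slow++,fast++
(s=1,f=2) a[fast]=4=a[slow] dup → fast++
(s=1,f=3) a[fast]=5≠a[slow]=4 write a[2]=5 → slow++,fast++
(s=2,f=4) a[fast]=8≠a[slow]=5 write a[3]=8 → slow++,fast++
(s=3,f=5) a[fast]=9≠a[slow]=8 write a[4]=9 → slow++,fast++

slow=4, fast=6, prefix=[3, 4, 5, 8, 9]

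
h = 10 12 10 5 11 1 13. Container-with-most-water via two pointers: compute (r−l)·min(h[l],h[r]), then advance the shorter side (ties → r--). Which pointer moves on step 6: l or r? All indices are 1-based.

l=1 r=7: min(10,13)*6=60 best=60 *, l++
l=2 r=7: min(12,13)*5=60 best=60, l++
l=3 r=7: min(10,13)*4=40 best=60, l++
l=4 r=7: min(5,13)*3=15 best=60, l++
l=5 r=7: min(11,13)*2=22 best=60, l++
l=6 r=7: min(1,13)*1=1 best=60, l++

l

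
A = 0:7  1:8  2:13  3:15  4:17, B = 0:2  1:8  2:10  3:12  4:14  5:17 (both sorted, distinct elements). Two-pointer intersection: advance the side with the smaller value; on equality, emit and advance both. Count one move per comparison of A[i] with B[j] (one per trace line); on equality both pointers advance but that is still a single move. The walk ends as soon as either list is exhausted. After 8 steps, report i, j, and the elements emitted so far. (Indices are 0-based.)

i=4, j=5, emitted=[8]

i=0 j=0: 7>2, j++
i=0 j=1: 7<8, i++
i=1 j=1: 8==8 emit, i++,j++
i=2 j=2: 13>10, j++
i=2 j=3: 13>12, j++
i=2 j=4: 13<14, i++
i=3 j=4: 15>14, j++
i=3 j=5: 15<17, i++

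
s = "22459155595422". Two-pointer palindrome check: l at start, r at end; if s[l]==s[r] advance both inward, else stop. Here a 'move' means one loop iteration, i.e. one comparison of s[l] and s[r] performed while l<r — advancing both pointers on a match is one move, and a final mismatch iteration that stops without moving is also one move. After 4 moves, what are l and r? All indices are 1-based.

l=1 r=14: '2'=='2', l++,r--
l=2 r=13: '2'=='2', l++,r--
l=3 r=12: '4'=='4', l++,r--
l=4 r=11: '5'=='5', l++,r--

l=5, r=10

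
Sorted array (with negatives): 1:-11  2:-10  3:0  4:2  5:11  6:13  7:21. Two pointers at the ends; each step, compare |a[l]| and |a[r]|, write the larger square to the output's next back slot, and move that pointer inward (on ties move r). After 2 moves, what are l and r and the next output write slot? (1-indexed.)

[1,7] |-11|<=|21| out[7]=441 → r--
[1,6] |-11|<=|13| out[6]=169 → r--

l=1, r=5, next write slot=5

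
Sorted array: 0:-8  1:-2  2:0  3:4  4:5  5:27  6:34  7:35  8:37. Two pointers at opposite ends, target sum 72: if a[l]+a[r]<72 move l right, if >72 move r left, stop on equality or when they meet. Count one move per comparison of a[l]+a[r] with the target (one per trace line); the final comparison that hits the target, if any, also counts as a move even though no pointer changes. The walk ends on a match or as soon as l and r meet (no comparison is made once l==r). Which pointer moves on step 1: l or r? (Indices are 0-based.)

l

[0,8] -8+37=29 <72 → l++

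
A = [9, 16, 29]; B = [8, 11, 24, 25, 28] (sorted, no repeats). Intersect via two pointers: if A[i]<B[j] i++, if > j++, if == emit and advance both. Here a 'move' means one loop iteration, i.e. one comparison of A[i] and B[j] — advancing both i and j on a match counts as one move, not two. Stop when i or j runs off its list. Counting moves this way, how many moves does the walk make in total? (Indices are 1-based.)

[i=1,j=1] 9>8 → j++
[i=1,j=2] 9<11 → i++
[i=2,j=2] 16>11 → j++
[i=2,j=3] 16<24 → i++
[i=3,j=3] 29>24 → j++
[i=3,j=4] 29>25 → j++
[i=3,j=5] 29>28 → j++

7 moves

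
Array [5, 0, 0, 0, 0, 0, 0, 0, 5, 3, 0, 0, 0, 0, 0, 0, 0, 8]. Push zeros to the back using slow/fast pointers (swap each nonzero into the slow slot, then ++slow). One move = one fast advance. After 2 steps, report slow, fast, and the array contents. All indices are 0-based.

slow=0 fast=0: a[fast]=5≠0 swap→a[0]=5, slow++,fast++
slow=1 fast=1: a[fast]=0, fast++

slow=1, fast=2, a=[5, 0, 0, 0, 0, 0, 0, 0, 5, 3, 0, 0, 0, 0, 0, 0, 0, 8]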